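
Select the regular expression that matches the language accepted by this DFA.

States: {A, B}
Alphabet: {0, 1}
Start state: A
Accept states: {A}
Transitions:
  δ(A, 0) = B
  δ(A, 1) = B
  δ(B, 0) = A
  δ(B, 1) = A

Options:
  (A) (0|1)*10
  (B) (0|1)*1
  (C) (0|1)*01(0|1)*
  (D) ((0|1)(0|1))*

Check each option against the DFA on short strings; one disagreement eliminates an option:
  (A) (0|1)*10: on ε the DFA stays in A and accepts (A ∈ Accept), but the regex does not match it → eliminate
  (B) (0|1)*1: on ε the DFA stays in A and accepts (A ∈ Accept), but the regex does not match it → eliminate
  (C) (0|1)*01(0|1)*: on ε the DFA stays in A and accepts (A ∈ Accept), but the regex does not match it → eliminate
  (D) ((0|1)(0|1))*: agrees with the DFA on every string of length ≤ 6
Only (D) is consistent with the DFA.
(D) ((0|1)(0|1))*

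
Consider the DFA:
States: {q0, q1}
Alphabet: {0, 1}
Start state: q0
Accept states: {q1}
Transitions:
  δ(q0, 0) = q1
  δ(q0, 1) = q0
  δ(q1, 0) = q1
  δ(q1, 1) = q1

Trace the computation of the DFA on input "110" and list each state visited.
read '1': q0 → q0
  read '1': q0 → q0
  read '0': q0 → q1
q0 -> q0 -> q0 -> q1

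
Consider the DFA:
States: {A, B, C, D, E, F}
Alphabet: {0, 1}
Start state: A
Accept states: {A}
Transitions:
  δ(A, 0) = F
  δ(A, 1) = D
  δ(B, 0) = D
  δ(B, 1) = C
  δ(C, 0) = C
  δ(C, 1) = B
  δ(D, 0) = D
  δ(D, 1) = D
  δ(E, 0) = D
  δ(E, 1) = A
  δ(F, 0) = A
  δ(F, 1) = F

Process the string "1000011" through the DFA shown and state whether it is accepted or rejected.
Processing string "1000011":
  A --1--> D
  D --0--> D
  D --0--> D
  D --0--> D
  D --0--> D
  D --1--> D
  D --1--> D
Final state: D
Accept states: {A}
No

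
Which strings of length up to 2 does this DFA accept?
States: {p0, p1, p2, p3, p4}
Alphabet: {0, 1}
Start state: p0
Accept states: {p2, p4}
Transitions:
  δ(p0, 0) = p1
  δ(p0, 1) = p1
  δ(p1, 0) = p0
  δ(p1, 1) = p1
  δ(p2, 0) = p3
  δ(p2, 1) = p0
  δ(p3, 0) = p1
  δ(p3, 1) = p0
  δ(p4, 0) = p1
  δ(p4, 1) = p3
None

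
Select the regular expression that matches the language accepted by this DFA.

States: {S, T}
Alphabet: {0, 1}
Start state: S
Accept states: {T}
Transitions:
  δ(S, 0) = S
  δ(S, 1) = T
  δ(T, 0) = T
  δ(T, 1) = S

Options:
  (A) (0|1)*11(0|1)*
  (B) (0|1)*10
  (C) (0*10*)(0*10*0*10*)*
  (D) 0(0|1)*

Check each option against the DFA on short strings; one disagreement eliminates an option:
  (A) (0|1)*11(0|1)*: on '1' the DFA goes S → T and accepts (T ∈ Accept), but the regex does not match it → eliminate
  (B) (0|1)*10: on '1' the DFA goes S → T and accepts (T ∈ Accept), but the regex does not match it → eliminate
  (C) (0*10*)(0*10*0*10*)*: agrees with the DFA on every string of length ≤ 6
  (D) 0(0|1)*: on '0' the DFA goes S → S and rejects (S ∉ Accept), but the regex matches it → eliminate
Only (C) is consistent with the DFA.
(C) (0*10*)(0*10*0*10*)*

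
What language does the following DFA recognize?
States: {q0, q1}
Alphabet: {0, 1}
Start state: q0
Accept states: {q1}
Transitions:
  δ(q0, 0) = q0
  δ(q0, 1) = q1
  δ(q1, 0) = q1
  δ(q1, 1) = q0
Testing a few strings:
  '11' → reject
  '011' → reject
  '000' → reject
  '101' → reject
State roles: q0=even number of 1's so far; q1=odd number of 1's so far
All binary strings with an odd number of 1's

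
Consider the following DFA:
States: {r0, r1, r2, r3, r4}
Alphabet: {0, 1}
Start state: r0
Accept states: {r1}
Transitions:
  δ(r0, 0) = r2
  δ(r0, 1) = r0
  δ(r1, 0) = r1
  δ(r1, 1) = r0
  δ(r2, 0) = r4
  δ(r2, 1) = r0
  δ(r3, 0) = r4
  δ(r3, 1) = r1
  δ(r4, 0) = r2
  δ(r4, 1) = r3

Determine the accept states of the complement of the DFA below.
Complement accept states = All states \ Original accept states
= {r0, r1, r2, r3, r4} \ {r1}
{r0, r2, r3, r4}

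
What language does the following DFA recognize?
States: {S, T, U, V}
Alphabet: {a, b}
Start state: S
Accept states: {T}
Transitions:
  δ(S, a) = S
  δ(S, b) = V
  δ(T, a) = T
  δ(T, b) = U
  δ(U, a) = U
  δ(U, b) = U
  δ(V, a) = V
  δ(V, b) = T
Testing a few strings:
  'abb' → accept
  'bbb' → reject
  'bb' → accept
  'b' → reject
State roles: S=zero b's; T=two b's; U=≥ three b's (dead); V=one b
All strings over {a,b} containing exactly two b's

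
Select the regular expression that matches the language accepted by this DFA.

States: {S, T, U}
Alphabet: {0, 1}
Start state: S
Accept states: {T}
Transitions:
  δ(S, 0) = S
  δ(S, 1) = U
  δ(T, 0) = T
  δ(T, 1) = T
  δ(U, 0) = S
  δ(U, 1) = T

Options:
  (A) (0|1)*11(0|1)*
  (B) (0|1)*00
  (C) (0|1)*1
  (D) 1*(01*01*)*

Check each option against the DFA on short strings; one disagreement eliminates an option:
  (A) (0|1)*11(0|1)*: agrees with the DFA on every string of length ≤ 6
  (B) (0|1)*00: on '00' the DFA goes S → S → S and rejects (S ∉ Accept), but the regex matches it → eliminate
  (C) (0|1)*1: on '1' the DFA goes S → U and rejects (U ∉ Accept), but the regex matches it → eliminate
  (D) 1*(01*01*)*: on ε the DFA stays in S and rejects (S ∉ Accept), but the regex matches it → eliminate
Only (A) is consistent with the DFA.
(A) (0|1)*11(0|1)*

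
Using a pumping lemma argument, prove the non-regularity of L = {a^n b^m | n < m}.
Assume L is regular with pumping length p. Idea: pumping up the a-block makes the a-count reach the b-count.
Choose s = a^p b^(p+1) ∈ L. By the pumping lemma, s = xyz with |xy| ≤ p, |y| > 0, so y = a^k with k ≥ 1. Then xy²z = a^(p+k) b^(p+1). Since p+k ≥ p+1, the number of a's is no longer strictly less than the number of b's, so xy²z ∉ L.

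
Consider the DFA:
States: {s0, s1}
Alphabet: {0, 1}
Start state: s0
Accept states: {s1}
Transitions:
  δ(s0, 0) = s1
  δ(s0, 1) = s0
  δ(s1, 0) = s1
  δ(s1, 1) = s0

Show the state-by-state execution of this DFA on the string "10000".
read '1': s0 → s0
  read '0': s0 → s1
  read '0': s1 → s1
  read '0': s1 → s1
  read '0': s1 → s1
s0 -> s0 -> s1 -> s1 -> s1 -> s1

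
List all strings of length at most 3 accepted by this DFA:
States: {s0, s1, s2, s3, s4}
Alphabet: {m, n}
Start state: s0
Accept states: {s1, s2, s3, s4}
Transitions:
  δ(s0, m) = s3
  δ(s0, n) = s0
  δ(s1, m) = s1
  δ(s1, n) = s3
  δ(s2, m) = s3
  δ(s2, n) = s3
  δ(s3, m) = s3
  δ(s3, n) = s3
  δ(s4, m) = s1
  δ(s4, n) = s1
m, mm, mn, nm, mmm, mmn, mnm, mnn, nmm, nmn, nnm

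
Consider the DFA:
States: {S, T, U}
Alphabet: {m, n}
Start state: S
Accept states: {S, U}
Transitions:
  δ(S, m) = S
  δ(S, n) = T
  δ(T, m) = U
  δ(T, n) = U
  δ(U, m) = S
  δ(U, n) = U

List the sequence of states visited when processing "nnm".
read 'n': S → T
  read 'n': T → U
  read 'm': U → S
S -> T -> U -> S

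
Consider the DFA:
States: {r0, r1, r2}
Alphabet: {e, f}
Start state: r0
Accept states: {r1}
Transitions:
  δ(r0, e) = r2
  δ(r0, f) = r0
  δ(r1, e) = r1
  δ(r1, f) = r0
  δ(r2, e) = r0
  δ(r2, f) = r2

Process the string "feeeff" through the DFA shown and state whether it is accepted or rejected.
Processing string "feeeff":
  r0 --f--> r0
  r0 --e--> r2
  r2 --e--> r0
  r0 --e--> r2
  r2 --f--> r2
  r2 --f--> r2
Final state: r2
Accept states: {r1}
No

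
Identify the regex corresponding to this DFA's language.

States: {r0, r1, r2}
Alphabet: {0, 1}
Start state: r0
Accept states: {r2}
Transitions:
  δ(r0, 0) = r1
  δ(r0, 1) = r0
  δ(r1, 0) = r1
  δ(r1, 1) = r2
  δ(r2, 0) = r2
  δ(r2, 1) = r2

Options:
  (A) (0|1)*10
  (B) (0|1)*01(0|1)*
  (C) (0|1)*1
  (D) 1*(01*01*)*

Check each option against the DFA on short strings; one disagreement eliminates an option:
  (A) (0|1)*10: on '01' the DFA goes r0 → r1 → r2 and accepts (r2 ∈ Accept), but the regex does not match it → eliminate
  (B) (0|1)*01(0|1)*: agrees with the DFA on every string of length ≤ 6
  (C) (0|1)*1: on '1' the DFA goes r0 → r0 and rejects (r0 ∉ Accept), but the regex matches it → eliminate
  (D) 1*(01*01*)*: on ε the DFA stays in r0 and rejects (r0 ∉ Accept), but the regex matches it → eliminate
Only (B) is consistent with the DFA.
(B) (0|1)*01(0|1)*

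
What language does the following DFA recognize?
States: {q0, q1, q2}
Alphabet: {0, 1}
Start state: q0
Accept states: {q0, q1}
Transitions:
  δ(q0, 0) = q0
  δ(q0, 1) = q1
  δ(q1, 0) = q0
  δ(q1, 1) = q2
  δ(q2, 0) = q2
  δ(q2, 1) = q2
Testing a few strings:
  '0000' → accept
  '100' → accept
  '110' → reject
  '1' → accept
State roles: q0=last symbol not 1 (ok); q1=last symbol 1 (ok); q2=saw 11 (dead)
All binary strings with no two consecutive 1's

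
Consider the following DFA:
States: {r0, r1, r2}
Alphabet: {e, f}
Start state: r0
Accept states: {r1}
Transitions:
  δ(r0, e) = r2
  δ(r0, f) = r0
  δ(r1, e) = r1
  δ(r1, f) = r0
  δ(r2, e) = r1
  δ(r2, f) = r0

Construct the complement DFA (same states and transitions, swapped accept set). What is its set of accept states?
Complement accept states = All states \ Original accept states
= {r0, r1, r2} \ {r1}
{r0, r2}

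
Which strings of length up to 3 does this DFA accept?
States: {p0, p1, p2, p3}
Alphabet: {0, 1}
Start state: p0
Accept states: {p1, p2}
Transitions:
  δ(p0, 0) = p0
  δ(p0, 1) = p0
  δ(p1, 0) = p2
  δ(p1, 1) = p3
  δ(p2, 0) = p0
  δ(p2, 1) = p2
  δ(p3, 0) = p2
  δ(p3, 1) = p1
None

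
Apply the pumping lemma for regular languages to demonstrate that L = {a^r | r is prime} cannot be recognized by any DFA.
Assume L is regular with pumping length p. Idea: pumping by a suitable count produces a composite length.
Let q be a prime with q ≥ p and choose s = a^q ∈ L. By the pumping lemma, s = xyz with |xy| ≤ p, |y| = k ≥ 1. Take i = q+1: |xy^(q+1)z| = q + q·k = q(1+k). Since q ≥ 2 and 1+k ≥ 2, q(1+k) is composite, so xy^(q+1)z ∉ L.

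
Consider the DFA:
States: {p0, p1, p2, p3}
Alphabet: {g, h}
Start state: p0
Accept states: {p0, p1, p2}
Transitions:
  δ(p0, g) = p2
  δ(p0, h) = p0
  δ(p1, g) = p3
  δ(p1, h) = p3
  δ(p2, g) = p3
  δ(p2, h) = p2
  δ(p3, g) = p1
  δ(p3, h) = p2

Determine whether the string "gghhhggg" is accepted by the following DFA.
Processing string "gghhhggg":
  p0 --g--> p2
  p2 --g--> p3
  p3 --h--> p2
  p2 --h--> p2
  p2 --h--> p2
  p2 --g--> p3
  p3 --g--> p1
  p1 --g--> p3
Final state: p3
Accept states: {p0, p1, p2}
No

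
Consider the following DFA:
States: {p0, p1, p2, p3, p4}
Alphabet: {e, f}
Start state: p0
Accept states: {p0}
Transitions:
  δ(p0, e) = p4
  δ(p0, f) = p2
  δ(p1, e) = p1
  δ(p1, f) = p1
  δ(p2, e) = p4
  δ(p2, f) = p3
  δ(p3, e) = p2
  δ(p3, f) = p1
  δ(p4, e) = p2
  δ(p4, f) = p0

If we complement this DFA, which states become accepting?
Complement accept states = All states \ Original accept states
= {p0, p1, p2, p3, p4} \ {p0}
{p1, p2, p3, p4}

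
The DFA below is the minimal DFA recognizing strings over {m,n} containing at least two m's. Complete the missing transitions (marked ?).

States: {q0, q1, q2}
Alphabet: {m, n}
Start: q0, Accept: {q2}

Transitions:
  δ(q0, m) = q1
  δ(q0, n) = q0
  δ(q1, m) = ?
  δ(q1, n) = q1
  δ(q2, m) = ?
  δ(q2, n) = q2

From the language and accept set, identify what each state tracks — q0: zero m's seen; q1: one m seen; q2: ≥ two m's seen.
Each missing δ(q, a) is the state matching the new tracked value after reading a.
δ(q1, m) = q2; δ(q2, m) = q2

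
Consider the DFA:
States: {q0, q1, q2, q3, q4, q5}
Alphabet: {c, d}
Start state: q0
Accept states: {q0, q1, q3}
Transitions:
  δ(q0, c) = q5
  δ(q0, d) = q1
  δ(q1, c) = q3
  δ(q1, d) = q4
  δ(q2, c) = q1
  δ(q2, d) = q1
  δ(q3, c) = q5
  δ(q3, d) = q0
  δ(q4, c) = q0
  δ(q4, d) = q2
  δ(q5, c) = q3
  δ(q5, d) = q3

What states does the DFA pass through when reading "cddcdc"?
read 'c': q0 → q5
  read 'd': q5 → q3
  read 'd': q3 → q0
  read 'c': q0 → q5
  read 'd': q5 → q3
  read 'c': q3 → q5
q0 -> q5 -> q3 -> q0 -> q5 -> q3 -> q5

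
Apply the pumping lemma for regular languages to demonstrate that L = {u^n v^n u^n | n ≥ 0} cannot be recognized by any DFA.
Assume L is regular with pumping length p. Idea: pumping the first u-block unbalances it against the other two.
Choose s = u^p v^p u^p ∈ L (|s| = 3p ≥ p). By the pumping lemma, s = xyz with |xy| ≤ p, |y| > 0, so y = u^k with k ≥ 1, inside the first u-block. Then xy²z = u^(p+k) v^p u^p. The first block has length p+k ≠ p, so the three block lengths are no longer equal and xy²z ∉ L.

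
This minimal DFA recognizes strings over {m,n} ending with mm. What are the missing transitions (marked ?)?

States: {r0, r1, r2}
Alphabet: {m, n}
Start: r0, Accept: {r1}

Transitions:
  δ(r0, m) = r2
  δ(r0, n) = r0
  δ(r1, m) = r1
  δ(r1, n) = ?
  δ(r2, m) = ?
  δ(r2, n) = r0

From the language and accept set, identify what each state tracks — r0: last symbol not m; r1: two trailing m's; r2: one trailing m.
Each missing δ(q, a) is the state matching the new tracked value after reading a.
δ(r1, n) = r0; δ(r2, m) = r1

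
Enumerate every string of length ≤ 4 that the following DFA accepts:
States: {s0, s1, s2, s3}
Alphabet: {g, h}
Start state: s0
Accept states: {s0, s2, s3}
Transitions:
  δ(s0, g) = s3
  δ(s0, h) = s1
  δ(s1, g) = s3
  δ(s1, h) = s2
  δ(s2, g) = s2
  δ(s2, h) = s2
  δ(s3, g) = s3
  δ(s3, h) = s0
ε, g, gg, gh, hg, hh, ggg, ggh, ghg, hgg, hgh, hhg, hhh, gggg, gggh, gghg, ghgg, ghgh, ghhg, ghhh, hggg, hggh, hghg, hhgg, hhgh, hhhg, hhhh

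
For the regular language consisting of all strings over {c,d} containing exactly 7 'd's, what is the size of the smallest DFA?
By Myhill–Nerode, count the distinguishable equivalence classes: 9 classes — having seen 0, 1, …, 7, or >7 copies of 'd'; the count-7 class is the only accepting one and >7 is dead.
9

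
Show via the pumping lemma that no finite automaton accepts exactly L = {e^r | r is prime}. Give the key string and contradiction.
Assume L is regular with pumping length p. Idea: pumping by a suitable count produces a composite length.
Let q be a prime with q ≥ p and choose s = e^q ∈ L. By the pumping lemma, s = xyz with |xy| ≤ p, |y| = k ≥ 1. Take i = q+1: |xy^(q+1)z| = q + q·k = q(1+k). Since q ≥ 2 and 1+k ≥ 2, q(1+k) is composite, so xy^(q+1)z ∉ L.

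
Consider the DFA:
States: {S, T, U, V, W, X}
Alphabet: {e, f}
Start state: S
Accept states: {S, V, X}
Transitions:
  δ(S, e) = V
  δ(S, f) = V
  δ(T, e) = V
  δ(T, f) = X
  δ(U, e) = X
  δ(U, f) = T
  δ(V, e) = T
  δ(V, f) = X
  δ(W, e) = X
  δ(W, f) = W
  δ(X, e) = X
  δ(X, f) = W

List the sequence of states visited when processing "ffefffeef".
read 'f': S → V
  read 'f': V → X
  read 'e': X → X
  read 'f': X → W
  read 'f': W → W
  read 'f': W → W
  read 'e': W → X
  read 'e': X → X
  read 'f': X → W
S -> V -> X -> X -> W -> W -> W -> X -> X -> W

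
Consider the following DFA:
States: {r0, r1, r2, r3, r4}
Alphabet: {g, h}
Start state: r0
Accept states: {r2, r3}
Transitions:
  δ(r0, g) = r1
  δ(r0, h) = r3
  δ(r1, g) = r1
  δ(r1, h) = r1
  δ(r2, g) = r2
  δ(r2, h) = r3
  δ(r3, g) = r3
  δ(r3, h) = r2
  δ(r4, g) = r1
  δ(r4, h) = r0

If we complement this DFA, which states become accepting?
Complement accept states = All states \ Original accept states
= {r0, r1, r2, r3, r4} \ {r2, r3}
{r0, r1, r4}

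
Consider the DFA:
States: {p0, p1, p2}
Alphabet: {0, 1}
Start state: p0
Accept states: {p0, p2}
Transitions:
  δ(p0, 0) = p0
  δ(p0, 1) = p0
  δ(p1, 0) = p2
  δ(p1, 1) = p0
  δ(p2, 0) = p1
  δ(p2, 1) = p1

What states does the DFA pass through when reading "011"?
read '0': p0 → p0
  read '1': p0 → p0
  read '1': p0 → p0
p0 -> p0 -> p0 -> p0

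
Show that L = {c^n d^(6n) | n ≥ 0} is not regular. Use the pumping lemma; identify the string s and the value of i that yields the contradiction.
Assume L is regular with pumping length p. Idea: pumping the c-block breaks the 1:6 ratio.
Choose s = c^p d^(6p) (length 7p ≥ p). By the pumping lemma, s = xyz with |xy| ≤ p, |y| > 0, so y = c^k with k ≥ 1. Then xy²z = c^(p+k) d^(6p). For this to be in L we would need 6p = 6(p+k), i.e. 6k = 0, contradicting k ≥ 1. So xy²z ∉ L.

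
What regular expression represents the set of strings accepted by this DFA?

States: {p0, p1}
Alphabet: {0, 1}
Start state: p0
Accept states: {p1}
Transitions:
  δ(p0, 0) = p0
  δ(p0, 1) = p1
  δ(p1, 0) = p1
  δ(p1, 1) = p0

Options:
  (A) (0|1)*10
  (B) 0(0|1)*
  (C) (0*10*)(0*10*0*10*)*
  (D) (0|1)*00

Check each option against the DFA on short strings; one disagreement eliminates an option:
  (A) (0|1)*10: on '1' the DFA goes p0 → p1 and accepts (p1 ∈ Accept), but the regex does not match it → eliminate
  (B) 0(0|1)*: on '0' the DFA goes p0 → p0 and rejects (p0 ∉ Accept), but the regex matches it → eliminate
  (C) (0*10*)(0*10*0*10*)*: agrees with the DFA on every string of length ≤ 6
  (D) (0|1)*00: on '1' the DFA goes p0 → p1 and accepts (p1 ∈ Accept), but the regex does not match it → eliminate
Only (C) is consistent with the DFA.
(C) (0*10*)(0*10*0*10*)*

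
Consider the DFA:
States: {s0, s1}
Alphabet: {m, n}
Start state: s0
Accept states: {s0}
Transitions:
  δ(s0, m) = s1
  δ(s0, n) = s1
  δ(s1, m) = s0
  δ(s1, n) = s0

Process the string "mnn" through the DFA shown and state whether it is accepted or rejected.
Processing string "mnn":
  s0 --m--> s1
  s1 --n--> s0
  s0 --n--> s1
Final state: s1
Accept states: {s0}
No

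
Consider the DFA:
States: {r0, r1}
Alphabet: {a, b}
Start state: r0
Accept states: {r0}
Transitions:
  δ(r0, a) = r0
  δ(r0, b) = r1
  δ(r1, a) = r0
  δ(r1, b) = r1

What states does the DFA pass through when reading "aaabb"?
read 'a': r0 → r0
  read 'a': r0 → r0
  read 'a': r0 → r0
  read 'b': r0 → r1
  read 'b': r1 → r1
r0 -> r0 -> r0 -> r0 -> r1 -> r1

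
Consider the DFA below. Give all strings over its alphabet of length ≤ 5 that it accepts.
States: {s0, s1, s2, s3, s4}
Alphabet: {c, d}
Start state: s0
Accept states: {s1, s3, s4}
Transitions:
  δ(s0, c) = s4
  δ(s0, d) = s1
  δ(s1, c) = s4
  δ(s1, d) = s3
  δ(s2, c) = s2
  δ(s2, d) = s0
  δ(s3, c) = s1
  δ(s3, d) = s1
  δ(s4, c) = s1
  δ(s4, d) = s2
c, d, cc, dc, dd, ccc, ccd, dcc, ddc, ddd, cccc, ccdc, ccdd, cddc, cddd, dccc, dccd, ddcc, ddcd, dddc, dddd, ccccc, ccccd, ccdcc, ccdcd, ccddc, ccddd, cdcdc, cdcdd, cddcc, cdddc, cdddd, dcccc, dccdc, dccdd, dcddc, dcddd, ddccc, ddcdc, ddcdd, dddcc, ddddc, ddddd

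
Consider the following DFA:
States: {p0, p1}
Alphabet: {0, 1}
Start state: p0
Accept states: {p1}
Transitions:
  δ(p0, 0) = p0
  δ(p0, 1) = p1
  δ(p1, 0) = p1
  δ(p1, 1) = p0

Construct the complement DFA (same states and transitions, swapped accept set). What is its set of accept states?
Complement accept states = All states \ Original accept states
= {p0, p1} \ {p1}
{p0}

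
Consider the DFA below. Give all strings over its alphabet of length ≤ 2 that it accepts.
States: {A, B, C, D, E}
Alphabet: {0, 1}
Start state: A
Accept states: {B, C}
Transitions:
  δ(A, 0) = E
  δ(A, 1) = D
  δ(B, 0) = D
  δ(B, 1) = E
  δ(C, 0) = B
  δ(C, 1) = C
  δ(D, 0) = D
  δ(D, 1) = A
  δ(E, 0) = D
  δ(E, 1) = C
01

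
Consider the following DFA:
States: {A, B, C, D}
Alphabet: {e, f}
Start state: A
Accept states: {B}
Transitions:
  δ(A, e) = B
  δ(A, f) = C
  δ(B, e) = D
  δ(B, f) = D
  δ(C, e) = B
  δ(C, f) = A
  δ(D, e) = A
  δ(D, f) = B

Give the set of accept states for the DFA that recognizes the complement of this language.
Complement accept states = All states \ Original accept states
= {A, B, C, D} \ {B}
{A, C, D}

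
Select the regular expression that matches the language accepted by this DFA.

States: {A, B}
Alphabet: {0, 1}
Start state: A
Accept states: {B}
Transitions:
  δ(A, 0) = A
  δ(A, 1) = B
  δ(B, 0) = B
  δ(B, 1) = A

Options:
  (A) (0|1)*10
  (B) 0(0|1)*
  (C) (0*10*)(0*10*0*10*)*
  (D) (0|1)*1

Check each option against the DFA on short strings; one disagreement eliminates an option:
  (A) (0|1)*10: on '1' the DFA goes A → B and accepts (B ∈ Accept), but the regex does not match it → eliminate
  (B) 0(0|1)*: on '0' the DFA goes A → A and rejects (A ∉ Accept), but the regex matches it → eliminate
  (C) (0*10*)(0*10*0*10*)*: agrees with the DFA on every string of length ≤ 6
  (D) (0|1)*1: on '10' the DFA goes A → B → B and accepts (B ∈ Accept), but the regex does not match it → eliminate
Only (C) is consistent with the DFA.
(C) (0*10*)(0*10*0*10*)*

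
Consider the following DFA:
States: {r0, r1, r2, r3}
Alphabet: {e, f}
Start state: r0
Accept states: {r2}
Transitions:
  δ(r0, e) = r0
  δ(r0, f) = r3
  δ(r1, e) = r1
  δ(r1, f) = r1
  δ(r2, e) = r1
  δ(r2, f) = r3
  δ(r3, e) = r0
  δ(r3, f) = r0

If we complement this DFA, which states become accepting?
Complement accept states = All states \ Original accept states
= {r0, r1, r2, r3} \ {r2}
{r0, r1, r3}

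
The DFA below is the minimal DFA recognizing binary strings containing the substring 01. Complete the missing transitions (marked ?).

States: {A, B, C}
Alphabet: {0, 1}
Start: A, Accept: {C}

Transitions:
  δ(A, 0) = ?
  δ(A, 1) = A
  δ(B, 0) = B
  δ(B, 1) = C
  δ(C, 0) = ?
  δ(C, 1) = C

From the language and accept set, identify what each state tracks — A: no 0 seen yet; B: seen a 0, waiting for 1; C: substring 01 seen.
Each missing δ(q, a) is the state matching the new tracked value after reading a.
δ(A, 0) = B; δ(C, 0) = C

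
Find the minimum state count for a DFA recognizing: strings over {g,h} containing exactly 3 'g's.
By Myhill–Nerode, count the distinguishable equivalence classes: 5 classes — having seen 0, 1, …, 3, or >3 copies of 'g'; the count-3 class is the only accepting one and >3 is dead.
5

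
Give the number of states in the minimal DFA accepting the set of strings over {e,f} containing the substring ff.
By Myhill–Nerode, count the distinguishable equivalence classes: 3 classes — one per longest suffix of the input that is a prefix of 'ff' (lengths 0 through 1), plus an absorbing 'already seen ff' class.
3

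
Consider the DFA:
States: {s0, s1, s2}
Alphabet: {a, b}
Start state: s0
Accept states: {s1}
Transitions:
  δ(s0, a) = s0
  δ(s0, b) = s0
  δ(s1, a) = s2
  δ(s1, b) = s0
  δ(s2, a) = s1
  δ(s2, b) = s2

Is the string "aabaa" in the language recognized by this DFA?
Processing string "aabaa":
  s0 --a--> s0
  s0 --a--> s0
  s0 --b--> s0
  s0 --a--> s0
  s0 --a--> s0
Final state: s0
Accept states: {s1}
No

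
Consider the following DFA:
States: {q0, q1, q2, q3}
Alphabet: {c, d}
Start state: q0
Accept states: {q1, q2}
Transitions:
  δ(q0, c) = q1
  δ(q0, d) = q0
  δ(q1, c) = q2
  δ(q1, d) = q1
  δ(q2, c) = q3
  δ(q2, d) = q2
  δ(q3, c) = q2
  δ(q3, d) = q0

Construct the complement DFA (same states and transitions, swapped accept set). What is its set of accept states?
Complement accept states = All states \ Original accept states
= {q0, q1, q2, q3} \ {q1, q2}
{q0, q3}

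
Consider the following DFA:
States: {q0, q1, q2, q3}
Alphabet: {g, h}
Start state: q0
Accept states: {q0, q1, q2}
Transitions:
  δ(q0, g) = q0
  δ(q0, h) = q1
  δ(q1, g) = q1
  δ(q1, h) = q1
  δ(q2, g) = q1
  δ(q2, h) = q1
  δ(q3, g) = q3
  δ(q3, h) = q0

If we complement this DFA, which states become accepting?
Complement accept states = All states \ Original accept states
= {q0, q1, q2, q3} \ {q0, q1, q2}
{q3}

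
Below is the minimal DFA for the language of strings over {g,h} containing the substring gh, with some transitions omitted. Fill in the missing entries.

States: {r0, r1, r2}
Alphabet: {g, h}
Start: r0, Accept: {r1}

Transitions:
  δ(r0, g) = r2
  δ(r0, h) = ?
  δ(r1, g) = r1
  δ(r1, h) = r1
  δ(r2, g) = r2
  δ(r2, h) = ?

From the language and accept set, identify what each state tracks — r0: no g seen yet; r1: substring gh seen; r2: seen a g, waiting for h.
Each missing δ(q, a) is the state matching the new tracked value after reading a.
δ(r0, h) = r0; δ(r2, h) = r1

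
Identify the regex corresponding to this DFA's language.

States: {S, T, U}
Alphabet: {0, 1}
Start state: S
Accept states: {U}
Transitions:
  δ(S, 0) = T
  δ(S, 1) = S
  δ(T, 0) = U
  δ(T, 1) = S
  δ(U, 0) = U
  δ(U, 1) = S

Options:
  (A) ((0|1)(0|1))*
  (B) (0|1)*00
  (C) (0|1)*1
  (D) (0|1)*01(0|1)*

Check each option against the DFA on short strings; one disagreement eliminates an option:
  (A) ((0|1)(0|1))*: on ε the DFA stays in S and rejects (S ∉ Accept), but the regex matches it → eliminate
  (B) (0|1)*00: agrees with the DFA on every string of length ≤ 6
  (C) (0|1)*1: on '1' the DFA goes S → S and rejects (S ∉ Accept), but the regex matches it → eliminate
  (D) (0|1)*01(0|1)*: on '00' the DFA goes S → T → U and accepts (U ∈ Accept), but the regex does not match it → eliminate
Only (B) is consistent with the DFA.
(B) (0|1)*00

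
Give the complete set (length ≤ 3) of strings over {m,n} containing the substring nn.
nn, mnn, nnm, nnn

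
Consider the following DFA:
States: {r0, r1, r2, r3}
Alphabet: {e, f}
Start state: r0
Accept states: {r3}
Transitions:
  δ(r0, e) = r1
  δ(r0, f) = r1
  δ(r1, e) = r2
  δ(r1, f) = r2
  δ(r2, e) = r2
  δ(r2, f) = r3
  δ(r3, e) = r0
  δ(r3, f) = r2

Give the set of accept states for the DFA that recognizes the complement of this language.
Complement accept states = All states \ Original accept states
= {r0, r1, r2, r3} \ {r3}
{r0, r1, r2}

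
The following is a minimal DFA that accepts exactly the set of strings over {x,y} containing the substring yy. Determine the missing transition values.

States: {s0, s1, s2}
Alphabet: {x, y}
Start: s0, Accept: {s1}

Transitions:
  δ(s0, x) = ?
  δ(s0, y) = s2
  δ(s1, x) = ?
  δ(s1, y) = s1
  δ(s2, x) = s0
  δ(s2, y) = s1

From the language and accept set, identify what each state tracks — s0: no progress toward yy; s1: substring yy seen; s2: one trailing y.
Each missing δ(q, a) is the state matching the new tracked value after reading a.
δ(s0, x) = s0; δ(s1, x) = s1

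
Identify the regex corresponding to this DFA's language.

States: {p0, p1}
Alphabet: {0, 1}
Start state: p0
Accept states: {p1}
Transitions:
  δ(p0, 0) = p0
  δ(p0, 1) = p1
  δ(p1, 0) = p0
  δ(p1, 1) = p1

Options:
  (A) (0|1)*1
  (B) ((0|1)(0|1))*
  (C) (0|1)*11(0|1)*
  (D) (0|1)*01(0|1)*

Check each option against the DFA on short strings; one disagreement eliminates an option:
  (A) (0|1)*1: agrees with the DFA on every string of length ≤ 6
  (B) ((0|1)(0|1))*: on ε the DFA stays in p0 and rejects (p0 ∉ Accept), but the regex matches it → eliminate
  (C) (0|1)*11(0|1)*: on '1' the DFA goes p0 → p1 and accepts (p1 ∈ Accept), but the regex does not match it → eliminate
  (D) (0|1)*01(0|1)*: on '1' the DFA goes p0 → p1 and accepts (p1 ∈ Accept), but the regex does not match it → eliminate
Only (A) is consistent with the DFA.
(A) (0|1)*1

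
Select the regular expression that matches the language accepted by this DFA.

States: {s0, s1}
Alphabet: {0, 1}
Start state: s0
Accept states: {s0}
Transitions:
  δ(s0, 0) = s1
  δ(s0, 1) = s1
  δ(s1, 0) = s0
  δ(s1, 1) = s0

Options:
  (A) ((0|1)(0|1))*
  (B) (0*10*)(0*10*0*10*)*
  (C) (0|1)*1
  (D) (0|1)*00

Check each option against the DFA on short strings; one disagreement eliminates an option:
  (A) ((0|1)(0|1))*: agrees with the DFA on every string of length ≤ 6
  (B) (0*10*)(0*10*0*10*)*: on ε the DFA stays in s0 and accepts (s0 ∈ Accept), but the regex does not match it → eliminate
  (C) (0|1)*1: on ε the DFA stays in s0 and accepts (s0 ∈ Accept), but the regex does not match it → eliminate
  (D) (0|1)*00: on ε the DFA stays in s0 and accepts (s0 ∈ Accept), but the regex does not match it → eliminate
Only (A) is consistent with the DFA.
(A) ((0|1)(0|1))*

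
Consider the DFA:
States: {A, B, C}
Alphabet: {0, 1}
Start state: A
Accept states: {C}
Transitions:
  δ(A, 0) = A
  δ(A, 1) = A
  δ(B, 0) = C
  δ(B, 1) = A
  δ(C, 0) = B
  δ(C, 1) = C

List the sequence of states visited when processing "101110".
read '1': A → A
  read '0': A → A
  read '1': A → A
  read '1': A → A
  read '1': A → A
  read '0': A → A
A -> A -> A -> A -> A -> A -> A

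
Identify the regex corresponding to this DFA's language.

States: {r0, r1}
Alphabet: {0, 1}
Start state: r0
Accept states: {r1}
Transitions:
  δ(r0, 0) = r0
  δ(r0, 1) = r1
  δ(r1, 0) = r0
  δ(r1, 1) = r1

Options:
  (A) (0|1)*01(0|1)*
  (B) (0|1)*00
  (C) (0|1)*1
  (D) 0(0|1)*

Check each option against the DFA on short strings; one disagreement eliminates an option:
  (A) (0|1)*01(0|1)*: on '1' the DFA goes r0 → r1 and accepts (r1 ∈ Accept), but the regex does not match it → eliminate
  (B) (0|1)*00: on '1' the DFA goes r0 → r1 and accepts (r1 ∈ Accept), but the regex does not match it → eliminate
  (C) (0|1)*1: agrees with the DFA on every string of length ≤ 6
  (D) 0(0|1)*: on '0' the DFA goes r0 → r0 and rejects (r0 ∉ Accept), but the regex matches it → eliminate
Only (C) is consistent with the DFA.
(C) (0|1)*1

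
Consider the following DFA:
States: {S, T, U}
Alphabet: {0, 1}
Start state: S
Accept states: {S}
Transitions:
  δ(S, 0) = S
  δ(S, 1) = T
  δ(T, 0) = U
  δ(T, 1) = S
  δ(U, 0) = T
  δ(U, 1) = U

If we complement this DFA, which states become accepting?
Complement accept states = All states \ Original accept states
= {S, T, U} \ {S}
{T, U}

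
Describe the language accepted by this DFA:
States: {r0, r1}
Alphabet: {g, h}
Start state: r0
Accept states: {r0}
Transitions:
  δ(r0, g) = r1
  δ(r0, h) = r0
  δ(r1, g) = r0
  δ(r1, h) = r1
Testing a few strings:
  'h' → accept
  'g' → reject
  'hg' → reject
  'gh' → reject
State roles: r0=even number of g's so far; r1=odd number of g's so far
All strings over {g,h} with an even number of g's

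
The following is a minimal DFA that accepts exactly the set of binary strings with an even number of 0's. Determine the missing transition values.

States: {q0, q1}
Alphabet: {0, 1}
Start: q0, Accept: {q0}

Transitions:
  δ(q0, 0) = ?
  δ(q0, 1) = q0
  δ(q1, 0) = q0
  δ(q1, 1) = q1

From the language and accept set, identify what each state tracks — q0: even number of 0's so far; q1: odd number of 0's so far.
Each missing δ(q, a) is the state matching the new tracked value after reading a.
δ(q0, 0) = q1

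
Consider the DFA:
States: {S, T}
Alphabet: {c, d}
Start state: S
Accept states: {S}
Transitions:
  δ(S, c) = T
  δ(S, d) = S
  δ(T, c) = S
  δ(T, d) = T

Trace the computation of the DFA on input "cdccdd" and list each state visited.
read 'c': S → T
  read 'd': T → T
  read 'c': T → S
  read 'c': S → T
  read 'd': T → T
  read 'd': T → T
S -> T -> T -> S -> T -> T -> T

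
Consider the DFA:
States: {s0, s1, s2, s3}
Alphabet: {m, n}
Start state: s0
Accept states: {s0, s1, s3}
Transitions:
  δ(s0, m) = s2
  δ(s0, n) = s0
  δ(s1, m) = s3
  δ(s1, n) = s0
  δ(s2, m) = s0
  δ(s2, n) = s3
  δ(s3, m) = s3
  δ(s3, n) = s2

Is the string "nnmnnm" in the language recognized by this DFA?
Processing string "nnmnnm":
  s0 --n--> s0
  s0 --n--> s0
  s0 --m--> s2
  s2 --n--> s3
  s3 --n--> s2
  s2 --m--> s0
Final state: s0
Accept states: {s0, s1, s3}
Yes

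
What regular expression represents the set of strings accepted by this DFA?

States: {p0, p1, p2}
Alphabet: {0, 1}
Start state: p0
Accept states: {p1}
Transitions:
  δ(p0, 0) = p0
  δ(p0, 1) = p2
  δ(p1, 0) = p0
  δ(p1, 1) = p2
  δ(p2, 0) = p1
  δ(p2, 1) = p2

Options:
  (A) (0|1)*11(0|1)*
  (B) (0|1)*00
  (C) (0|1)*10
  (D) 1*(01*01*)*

Check each option against the DFA on short strings; one disagreement eliminates an option:
  (A) (0|1)*11(0|1)*: on '10' the DFA goes p0 → p2 → p1 and accepts (p1 ∈ Accept), but the regex does not match it → eliminate
  (B) (0|1)*00: on '00' the DFA goes p0 → p0 → p0 and rejects (p0 ∉ Accept), but the regex matches it → eliminate
  (C) (0|1)*10: agrees with the DFA on every string of length ≤ 6
  (D) 1*(01*01*)*: on ε the DFA stays in p0 and rejects (p0 ∉ Accept), but the regex matches it → eliminate
Only (C) is consistent with the DFA.
(C) (0|1)*10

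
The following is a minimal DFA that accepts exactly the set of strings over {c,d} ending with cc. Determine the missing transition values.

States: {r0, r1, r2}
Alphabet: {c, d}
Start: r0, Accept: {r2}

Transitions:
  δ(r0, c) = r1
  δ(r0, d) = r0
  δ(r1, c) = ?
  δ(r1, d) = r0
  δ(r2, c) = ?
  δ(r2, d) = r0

From the language and accept set, identify what each state tracks — r0: last symbol not c; r1: one trailing c; r2: two trailing c's.
Each missing δ(q, a) is the state matching the new tracked value after reading a.
δ(r1, c) = r2; δ(r2, c) = r2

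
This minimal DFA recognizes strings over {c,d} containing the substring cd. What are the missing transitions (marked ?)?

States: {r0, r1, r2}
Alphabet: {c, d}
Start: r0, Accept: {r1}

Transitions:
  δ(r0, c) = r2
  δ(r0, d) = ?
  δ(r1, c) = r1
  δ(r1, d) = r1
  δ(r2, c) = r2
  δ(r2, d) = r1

From the language and accept set, identify what each state tracks — r0: no c seen yet; r1: substring cd seen; r2: seen a c, waiting for d.
Each missing δ(q, a) is the state matching the new tracked value after reading a.
δ(r0, d) = r0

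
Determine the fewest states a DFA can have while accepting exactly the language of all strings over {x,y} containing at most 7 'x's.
By Myhill–Nerode, count the distinguishable equivalence classes: 9 classes — having seen 0, 1, …, 7, or >7 copies of 'x'; counts 0 through 7 are accepting and >7 is dead.
9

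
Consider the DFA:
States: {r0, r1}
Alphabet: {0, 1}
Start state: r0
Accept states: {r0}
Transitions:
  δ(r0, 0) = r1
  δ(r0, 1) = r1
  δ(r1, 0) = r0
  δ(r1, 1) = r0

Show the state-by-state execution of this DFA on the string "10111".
read '1': r0 → r1
  read '0': r1 → r0
  read '1': r0 → r1
  read '1': r1 → r0
  read '1': r0 → r1
r0 -> r1 -> r0 -> r1 -> r0 -> r1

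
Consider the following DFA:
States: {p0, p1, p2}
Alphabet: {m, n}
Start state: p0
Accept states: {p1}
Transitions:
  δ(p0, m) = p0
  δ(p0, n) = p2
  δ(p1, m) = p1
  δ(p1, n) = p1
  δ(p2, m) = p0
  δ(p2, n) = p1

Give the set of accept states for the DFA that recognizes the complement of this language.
Complement accept states = All states \ Original accept states
= {p0, p1, p2} \ {p1}
{p0, p2}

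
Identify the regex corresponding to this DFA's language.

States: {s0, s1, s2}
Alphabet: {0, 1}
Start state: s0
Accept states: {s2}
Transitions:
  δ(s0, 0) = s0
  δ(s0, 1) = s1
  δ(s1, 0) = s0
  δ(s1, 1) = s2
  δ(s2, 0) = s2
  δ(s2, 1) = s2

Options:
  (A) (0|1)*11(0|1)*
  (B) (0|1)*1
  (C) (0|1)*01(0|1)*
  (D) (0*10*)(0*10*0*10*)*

Check each option against the DFA on short strings; one disagreement eliminates an option:
  (A) (0|1)*11(0|1)*: agrees with the DFA on every string of length ≤ 6
  (B) (0|1)*1: on '1' the DFA goes s0 → s1 and rejects (s1 ∉ Accept), but the regex matches it → eliminate
  (C) (0|1)*01(0|1)*: on '01' the DFA goes s0 → s0 → s1 and rejects (s1 ∉ Accept), but the regex matches it → eliminate
  (D) (0*10*)(0*10*0*10*)*: on '1' the DFA goes s0 → s1 and rejects (s1 ∉ Accept), but the regex matches it → eliminate
Only (A) is consistent with the DFA.
(A) (0|1)*11(0|1)*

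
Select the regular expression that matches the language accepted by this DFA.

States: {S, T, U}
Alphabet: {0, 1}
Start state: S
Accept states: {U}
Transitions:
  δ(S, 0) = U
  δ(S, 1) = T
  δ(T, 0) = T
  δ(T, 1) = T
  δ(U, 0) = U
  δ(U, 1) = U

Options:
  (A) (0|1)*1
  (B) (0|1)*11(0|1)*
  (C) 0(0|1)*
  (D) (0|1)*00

Check each option against the DFA on short strings; one disagreement eliminates an option:
  (A) (0|1)*1: on '0' the DFA goes S → U and accepts (U ∈ Accept), but the regex does not match it → eliminate
  (B) (0|1)*11(0|1)*: on '0' the DFA goes S → U and accepts (U ∈ Accept), but the regex does not match it → eliminate
  (C) 0(0|1)*: agrees with the DFA on every string of length ≤ 6
  (D) (0|1)*00: on '0' the DFA goes S → U and accepts (U ∈ Accept), but the regex does not match it → eliminate
Only (C) is consistent with the DFA.
(C) 0(0|1)*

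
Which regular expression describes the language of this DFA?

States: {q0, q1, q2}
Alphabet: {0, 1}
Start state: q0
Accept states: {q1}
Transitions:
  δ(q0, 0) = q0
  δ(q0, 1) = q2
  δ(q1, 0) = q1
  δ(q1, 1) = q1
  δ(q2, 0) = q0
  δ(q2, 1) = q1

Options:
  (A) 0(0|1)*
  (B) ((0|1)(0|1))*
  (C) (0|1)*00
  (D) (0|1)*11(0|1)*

Check each option against the DFA on short strings; one disagreement eliminates an option:
  (A) 0(0|1)*: on '0' the DFA goes q0 → q0 and rejects (q0 ∉ Accept), but the regex matches it → eliminate
  (B) ((0|1)(0|1))*: on ε the DFA stays in q0 and rejects (q0 ∉ Accept), but the regex matches it → eliminate
  (C) (0|1)*00: on '00' the DFA goes q0 → q0 → q0 and rejects (q0 ∉ Accept), but the regex matches it → eliminate
  (D) (0|1)*11(0|1)*: agrees with the DFA on every string of length ≤ 6
Only (D) is consistent with the DFA.
(D) (0|1)*11(0|1)*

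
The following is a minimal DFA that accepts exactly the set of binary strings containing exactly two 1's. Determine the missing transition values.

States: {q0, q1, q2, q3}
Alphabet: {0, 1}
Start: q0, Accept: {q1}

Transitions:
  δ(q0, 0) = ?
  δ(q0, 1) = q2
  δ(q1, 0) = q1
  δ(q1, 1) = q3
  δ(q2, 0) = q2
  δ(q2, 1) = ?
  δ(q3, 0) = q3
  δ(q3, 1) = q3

From the language and accept set, identify what each state tracks — q0: zero 1's; q1: two 1's; q2: one 1; q3: ≥ three 1's (dead).
Each missing δ(q, a) is the state matching the new tracked value after reading a.
δ(q0, 0) = q0; δ(q2, 1) = q1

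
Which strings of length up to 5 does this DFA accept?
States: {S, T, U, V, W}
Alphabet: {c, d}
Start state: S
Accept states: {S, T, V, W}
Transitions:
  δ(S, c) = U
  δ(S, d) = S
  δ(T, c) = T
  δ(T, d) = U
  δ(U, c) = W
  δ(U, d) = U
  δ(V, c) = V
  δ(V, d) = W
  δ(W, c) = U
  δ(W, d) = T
ε, d, cc, dd, ccd, cdc, dcc, ddd, cccc, ccdc, cdcd, cddc, dccd, dcdc, ddcc, dddd, ccccd, cccdc, ccdcc, ccddc, cdccc, cdcdc, cddcd, cdddc, dcccc, dccdc, dcdcd, dcddc, ddccd, ddcdc, dddcc, ddddd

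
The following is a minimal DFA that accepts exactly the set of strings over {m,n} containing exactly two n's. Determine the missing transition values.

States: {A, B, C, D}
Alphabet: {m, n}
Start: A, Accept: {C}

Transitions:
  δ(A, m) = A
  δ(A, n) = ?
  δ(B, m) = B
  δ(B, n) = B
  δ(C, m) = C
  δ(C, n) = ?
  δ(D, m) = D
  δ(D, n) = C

From the language and accept set, identify what each state tracks — A: zero n's; B: ≥ three n's (dead); C: two n's; D: one n.
Each missing δ(q, a) is the state matching the new tracked value after reading a.
δ(A, n) = D; δ(C, n) = B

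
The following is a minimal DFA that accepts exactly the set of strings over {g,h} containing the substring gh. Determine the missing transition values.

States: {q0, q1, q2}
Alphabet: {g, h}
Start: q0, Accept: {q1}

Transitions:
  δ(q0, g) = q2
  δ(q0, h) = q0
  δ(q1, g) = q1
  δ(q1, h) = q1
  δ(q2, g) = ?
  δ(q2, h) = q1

From the language and accept set, identify what each state tracks — q0: no g seen yet; q1: substring gh seen; q2: seen a g, waiting for h.
Each missing δ(q, a) is the state matching the new tracked value after reading a.
δ(q2, g) = q2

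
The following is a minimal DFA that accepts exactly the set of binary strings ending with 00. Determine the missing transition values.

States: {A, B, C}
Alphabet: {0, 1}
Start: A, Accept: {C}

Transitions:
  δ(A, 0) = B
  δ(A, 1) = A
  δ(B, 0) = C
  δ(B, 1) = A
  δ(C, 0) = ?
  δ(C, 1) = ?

From the language and accept set, identify what each state tracks — A: last symbol not 0; B: one trailing 0; C: two trailing 0's.
Each missing δ(q, a) is the state matching the new tracked value after reading a.
δ(C, 0) = C; δ(C, 1) = A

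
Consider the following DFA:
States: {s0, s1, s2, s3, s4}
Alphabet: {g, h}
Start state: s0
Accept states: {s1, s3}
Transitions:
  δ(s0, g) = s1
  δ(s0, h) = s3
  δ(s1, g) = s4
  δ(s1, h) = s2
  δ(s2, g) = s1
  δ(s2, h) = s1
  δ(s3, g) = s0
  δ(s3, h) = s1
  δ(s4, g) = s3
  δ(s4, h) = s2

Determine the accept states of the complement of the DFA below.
Complement accept states = All states \ Original accept states
= {s0, s1, s2, s3, s4} \ {s1, s3}
{s0, s2, s4}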